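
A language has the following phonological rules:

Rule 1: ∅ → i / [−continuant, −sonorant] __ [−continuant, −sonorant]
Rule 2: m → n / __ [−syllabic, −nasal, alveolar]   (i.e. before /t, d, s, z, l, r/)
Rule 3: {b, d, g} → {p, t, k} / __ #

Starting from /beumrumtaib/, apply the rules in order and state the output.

Rule 1 (stop-cluster i-epenthesis): no segment meets the environment; /beumrumtaib/ is unchanged.
Rule 2 (nasal place assimilation): /m/ precedes the alveolar consonant /r/, so it assimilates in place to [n]. /m/ precedes the alveolar consonant /t/, so it assimilates in place to [n]. /beumrumtaib/ → beunruntaib.
Rule 3 (final devoicing): /b/ is a voiced stop in word-final position, so it devoices to [p]. /beunruntaib/ → beunruntaip.

beunruntaip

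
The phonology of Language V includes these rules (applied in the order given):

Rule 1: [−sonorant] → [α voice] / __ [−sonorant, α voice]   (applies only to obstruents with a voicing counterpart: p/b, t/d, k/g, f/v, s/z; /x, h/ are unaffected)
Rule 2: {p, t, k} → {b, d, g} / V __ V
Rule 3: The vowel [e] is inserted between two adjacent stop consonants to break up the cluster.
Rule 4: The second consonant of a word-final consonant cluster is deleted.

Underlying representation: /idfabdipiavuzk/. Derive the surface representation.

Rule 1 (regressive voicing assimilation): /d/ precedes the voiceless obstruent /f/, so it devoices to [t] by assimilation. /z/ precedes the voiceless obstruent /k/, so it devoices to [s] by assimilation. /idfabdipiavuzk/ → itfabdipiavusk.
Rule 2 (intervocalic voicing): /p/ is a voiceless stop between vowels /i/ and /i/, so it voices to [b]. /itfabdipiavusk/ → itfabdibiavusk.
Rule 3 (stop-cluster e-epenthesis): /b/ and /d/ form a stop–stop cluster, so [e] is inserted between them. /itfabdibiavusk/ → itfabedibiavusk.
Rule 4 (final cluster simplification): /k/ is the second consonant of a word-final cluster /sk/, so it deletes. /itfabedibiavusk/ → itfabedibiavus.

itfabedibiavus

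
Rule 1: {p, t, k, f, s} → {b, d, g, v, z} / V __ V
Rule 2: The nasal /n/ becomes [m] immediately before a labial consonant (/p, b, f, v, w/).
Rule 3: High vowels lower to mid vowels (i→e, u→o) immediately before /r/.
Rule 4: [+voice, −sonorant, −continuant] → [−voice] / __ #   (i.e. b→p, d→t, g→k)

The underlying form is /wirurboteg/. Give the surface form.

werorbodek

Rule 1 (intervocalic voicing): /t/ is a voiceless obstruent between vowels /o/ and /e/, so it voices to [d]. /wirurboteg/ → wirurbodeg.
Rule 2 (nasal place assimilation): no segment meets the environment; /wirurbodeg/ is unchanged.
Rule 3 (pre-rhotic lowering): /i/ is a high vowel immediately before /r/, so it lowers to [e]. /u/ is a high vowel immediately before /r/, so it lowers to [o]. /wirurbodeg/ → werorbodeg.
Rule 4 (final devoicing): /g/ is a voiced stop in word-final position, so it devoices to [k]. /werorbodeg/ → werorbodek.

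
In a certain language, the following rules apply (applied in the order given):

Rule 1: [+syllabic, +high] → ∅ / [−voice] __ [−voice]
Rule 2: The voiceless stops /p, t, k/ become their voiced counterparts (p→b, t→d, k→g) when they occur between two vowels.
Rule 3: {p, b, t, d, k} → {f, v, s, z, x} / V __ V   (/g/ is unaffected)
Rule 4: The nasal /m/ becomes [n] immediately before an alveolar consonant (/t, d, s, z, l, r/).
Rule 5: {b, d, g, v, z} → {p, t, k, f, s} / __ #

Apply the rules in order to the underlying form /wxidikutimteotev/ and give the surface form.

wxiziktinteozef

Rule 1 (high vowel syncope): /u/ is a high vowel flanked by voiceless consonants /k/ and /t/, so it deletes. /wxidikutimteotev/ → wxidiktimteotev.
Rule 2 (intervocalic voicing): /t/ is a voiceless stop between vowels /o/ and /e/, so it voices to [d]. /wxidiktimteotev/ → wxidiktimteodev.
Rule 3 (intervocalic spirantization): /d/ is a stop between vowels /i/ and /i/, so it spirantizes to the fricative [z]. /d/ is a stop between vowels /o/ and /e/, so it spirantizes to the fricative [z]. /wxidiktimteodev/ → wxiziktimteozev.
Rule 4 (nasal place assimilation): /m/ precedes the alveolar consonant /t/, so it assimilates in place to [n]. /wxiziktimteozev/ → wxiziktinteozev.
Rule 5 (final devoicing): /v/ is a voiced obstruent in word-final position, so it devoices to [f]. /wxiziktinteozev/ → wxiziktinteozef.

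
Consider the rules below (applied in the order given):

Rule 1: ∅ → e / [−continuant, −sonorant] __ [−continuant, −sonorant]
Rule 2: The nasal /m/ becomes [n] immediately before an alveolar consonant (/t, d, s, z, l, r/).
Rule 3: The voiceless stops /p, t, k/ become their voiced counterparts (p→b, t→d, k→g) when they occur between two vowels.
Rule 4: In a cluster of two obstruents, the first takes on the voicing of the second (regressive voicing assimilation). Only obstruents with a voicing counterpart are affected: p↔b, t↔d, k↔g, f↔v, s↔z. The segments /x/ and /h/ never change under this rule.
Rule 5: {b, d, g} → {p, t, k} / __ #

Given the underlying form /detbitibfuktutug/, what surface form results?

Rule 1 (stop-cluster e-epenthesis): /t/ and /b/ form a stop–stop cluster, so [e] is inserted between them. /k/ and /t/ form a stop–stop cluster, so [e] is inserted between them. /detbitibfuktutug/ → detebitibfuketutug.
Rule 2 (nasal place assimilation): no segment meets the environment; /detebitibfuketutug/ is unchanged.
Rule 3 (intervocalic voicing): /t/ is a voiceless stop between vowels /e/ and /e/, so it voices to [d]. /t/ is a voiceless stop between vowels /i/ and /i/, so it voices to [d]. /k/ is a voiceless stop between vowels /u/ and /e/, so it voices to [g]. /t/ is a voiceless stop between vowels /e/ and /u/, so it voices to [d]. /t/ is a voiceless stop between vowels /u/ and /u/, so it voices to [d]. /detebitibfuketutug/ → dedebidibfugedudug.
Rule 4 (regressive voicing assimilation): /b/ precedes the voiceless obstruent /f/, so it devoices to [p] by assimilation. /dedebidibfugedudug/ → dedebidipfugedudug.
Rule 5 (final devoicing): /g/ is a voiced stop in word-final position, so it devoices to [k]. /dedebidipfugedudug/ → dedebidipfugeduduk.

dedebidipfugeduduk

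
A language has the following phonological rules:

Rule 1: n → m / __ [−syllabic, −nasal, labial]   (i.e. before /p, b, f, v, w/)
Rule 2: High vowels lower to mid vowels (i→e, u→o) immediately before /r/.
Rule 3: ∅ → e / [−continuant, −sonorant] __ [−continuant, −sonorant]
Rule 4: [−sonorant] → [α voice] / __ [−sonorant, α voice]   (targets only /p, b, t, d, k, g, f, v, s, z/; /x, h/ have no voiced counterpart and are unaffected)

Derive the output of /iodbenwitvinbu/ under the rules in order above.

iodebemwidvimbu

Rule 1 (nasal place assimilation): /n/ precedes the labial consonant /w/, so it assimilates in place to [m]. /n/ precedes the labial consonant /b/, so it assimilates in place to [m]. /iodbenwitvinbu/ → iodbemwitvimbu.
Rule 2 (pre-rhotic lowering): no segment meets the environment; /iodbemwitvimbu/ is unchanged.
Rule 3 (stop-cluster e-epenthesis): /d/ and /b/ form a stop–stop cluster, so [e] is inserted between them. /iodbemwitvimbu/ → iodebemwitvimbu.
Rule 4 (regressive voicing assimilation): /t/ precedes the voiced obstruent /v/, so it voices to [d] by assimilation. /iodebemwitvimbu/ → iodebemwidvimbu.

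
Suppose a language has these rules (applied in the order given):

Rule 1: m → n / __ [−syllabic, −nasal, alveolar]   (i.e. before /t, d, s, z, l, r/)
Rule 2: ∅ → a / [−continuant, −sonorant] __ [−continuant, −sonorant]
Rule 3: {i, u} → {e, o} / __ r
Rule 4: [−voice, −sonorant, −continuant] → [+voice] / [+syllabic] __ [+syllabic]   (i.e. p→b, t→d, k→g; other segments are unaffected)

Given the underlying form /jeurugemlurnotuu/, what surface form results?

Rule 1 (nasal place assimilation): /m/ precedes the alveolar consonant /l/, so it assimilates in place to [n]. /jeurugemlurnotuu/ → jeurugenlurnotuu.
Rule 2 (stop-cluster a-epenthesis): no segment meets the environment; /jeurugenlurnotuu/ is unchanged.
Rule 3 (pre-rhotic lowering): /u/ is a high vowel immediately before /r/, so it lowers to [o]. /u/ is a high vowel immediately before /r/, so it lowers to [o]. /jeurugenlurnotuu/ → jeorugenlornotuu.
Rule 4 (intervocalic voicing): /t/ is a voiceless stop between vowels /o/ and /u/, so it voices to [d]. /jeorugenlornotuu/ → jeorugenlornoduu.

jeorugenlornoduu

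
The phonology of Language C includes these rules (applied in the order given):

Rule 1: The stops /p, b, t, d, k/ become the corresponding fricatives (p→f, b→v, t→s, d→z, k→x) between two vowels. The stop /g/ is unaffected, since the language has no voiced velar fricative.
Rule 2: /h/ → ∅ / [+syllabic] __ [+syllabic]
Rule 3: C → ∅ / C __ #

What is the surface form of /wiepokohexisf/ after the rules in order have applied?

Rule 1 (intervocalic spirantization): /p/ is a stop between vowels /e/ and /o/, so it spirantizes to the fricative [f]. /k/ is a stop between vowels /o/ and /o/, so it spirantizes to the fricative [x]. /wiepokohexisf/ → wiefoxohexisf.
Rule 2 (intervocalic h-deletion): /h/ occurs between vowels /o/ and /e/, so it deletes. /wiefoxohexisf/ → wiefoxoexisf.
Rule 3 (final cluster simplification): /f/ is the second consonant of a word-final cluster /sf/, so it deletes. /wiefoxoexisf/ → wiefoxoexis.

wiefoxoexis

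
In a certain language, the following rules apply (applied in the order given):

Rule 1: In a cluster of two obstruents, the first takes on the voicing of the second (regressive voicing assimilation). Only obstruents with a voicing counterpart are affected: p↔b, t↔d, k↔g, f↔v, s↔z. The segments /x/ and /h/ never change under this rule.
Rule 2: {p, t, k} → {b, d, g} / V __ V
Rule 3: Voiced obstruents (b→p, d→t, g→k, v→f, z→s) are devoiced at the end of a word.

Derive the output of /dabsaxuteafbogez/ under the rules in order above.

dapsaxudeavboges

Rule 1 (regressive voicing assimilation): /b/ precedes the voiceless obstruent /s/, so it devoices to [p] by assimilation. /f/ precedes the voiced obstruent /b/, so it voices to [v] by assimilation. /dabsaxuteafbogez/ → dapsaxuteavbogez.
Rule 2 (intervocalic voicing): /t/ is a voiceless stop between vowels /u/ and /e/, so it voices to [d]. /dapsaxuteavbogez/ → dapsaxudeavbogez.
Rule 3 (final devoicing): /z/ is a voiced obstruent in word-final position, so it devoices to [s]. /dapsaxudeavbogez/ → dapsaxudeavboges.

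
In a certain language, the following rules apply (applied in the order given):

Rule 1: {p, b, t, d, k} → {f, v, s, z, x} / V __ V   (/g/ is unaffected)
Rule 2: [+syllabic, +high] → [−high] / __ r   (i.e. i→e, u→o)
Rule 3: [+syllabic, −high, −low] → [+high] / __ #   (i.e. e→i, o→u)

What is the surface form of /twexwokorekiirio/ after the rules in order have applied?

Rule 1 (intervocalic spirantization): /k/ is a stop between vowels /o/ and /o/, so it spirantizes to the fricative [x]. /k/ is a stop between vowels /e/ and /i/, so it spirantizes to the fricative [x]. /twexwokorekiirio/ → twexwoxorexiirio.
Rule 2 (pre-rhotic lowering): /i/ is a high vowel immediately before /r/, so it lowers to [e]. /twexwoxorexiirio/ → twexwoxorexierio.
Rule 3 (final vowel raising): /o/ is a mid vowel in word-final position, so it raises to [u]. /twexwoxorexierio/ → twexwoxorexieriu.

twexwoxorexieriu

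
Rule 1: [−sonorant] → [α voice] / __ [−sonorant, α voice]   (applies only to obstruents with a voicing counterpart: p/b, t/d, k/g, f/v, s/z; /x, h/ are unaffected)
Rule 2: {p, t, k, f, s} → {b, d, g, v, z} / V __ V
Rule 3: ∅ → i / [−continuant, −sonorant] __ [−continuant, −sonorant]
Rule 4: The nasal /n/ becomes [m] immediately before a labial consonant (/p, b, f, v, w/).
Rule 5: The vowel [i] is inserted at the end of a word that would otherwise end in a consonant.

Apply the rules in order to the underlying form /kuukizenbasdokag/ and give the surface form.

kuugizembazdogagi

Rule 1 (regressive voicing assimilation): /s/ precedes the voiced obstruent /d/, so it voices to [z] by assimilation. /kuukizenbasdokag/ → kuukizenbazdokag.
Rule 2 (intervocalic voicing): /k/ is a voiceless obstruent between vowels /u/ and /i/, so it voices to [g]. /k/ is a voiceless obstruent between vowels /o/ and /a/, so it voices to [g]. /kuukizenbazdokag/ → kuugizenbazdogag.
Rule 3 (stop-cluster i-epenthesis): no segment meets the environment; /kuugizenbazdogag/ is unchanged.
Rule 4 (nasal place assimilation): /n/ precedes the labial consonant /b/, so it assimilates in place to [m]. /kuugizenbazdogag/ → kuugizembazdogag.
Rule 5 (final i-epenthesis): the form ends in the consonant /g/, so [i] is inserted word-finally. /kuugizembazdogag/ → kuugizembazdogagi.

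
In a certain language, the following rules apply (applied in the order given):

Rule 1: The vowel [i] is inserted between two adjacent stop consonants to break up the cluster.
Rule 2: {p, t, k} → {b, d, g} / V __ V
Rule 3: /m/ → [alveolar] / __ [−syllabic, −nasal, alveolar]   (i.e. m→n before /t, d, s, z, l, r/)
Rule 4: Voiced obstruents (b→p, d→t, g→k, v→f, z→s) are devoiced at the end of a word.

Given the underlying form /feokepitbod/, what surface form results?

feogebidibot

Rule 1 (stop-cluster i-epenthesis): /t/ and /b/ form a stop–stop cluster, so [i] is inserted between them. /feokepitbod/ → feokepitibod.
Rule 2 (intervocalic voicing): /k/ is a voiceless stop between vowels /o/ and /e/, so it voices to [g]. /p/ is a voiceless stop between vowels /e/ and /i/, so it voices to [b]. /t/ is a voiceless stop between vowels /i/ and /i/, so it voices to [d]. /feokepitibod/ → feogebidibod.
Rule 3 (nasal place assimilation): no segment meets the environment; /feogebidibod/ is unchanged.
Rule 4 (final devoicing): /d/ is a voiced obstruent in word-final position, so it devoices to [t]. /feogebidibod/ → feogebidibot.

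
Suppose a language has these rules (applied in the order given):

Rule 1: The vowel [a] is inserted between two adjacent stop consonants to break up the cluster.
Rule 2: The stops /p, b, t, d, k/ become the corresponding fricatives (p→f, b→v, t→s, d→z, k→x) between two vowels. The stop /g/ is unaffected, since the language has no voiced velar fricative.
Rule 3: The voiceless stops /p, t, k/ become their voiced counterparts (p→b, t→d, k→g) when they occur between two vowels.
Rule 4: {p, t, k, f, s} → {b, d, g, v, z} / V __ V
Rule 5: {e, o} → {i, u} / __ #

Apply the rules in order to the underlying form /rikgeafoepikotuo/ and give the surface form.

rixageavoevixozuu

Rule 1 (stop-cluster a-epenthesis): /k/ and /g/ form a stop–stop cluster, so [a] is inserted between them. /rikgeafoepikotuo/ → rikageafoepikotuo.
Rule 2 (intervocalic spirantization): /k/ is a stop between vowels /i/ and /a/, so it spirantizes to the fricative [x]. /p/ is a stop between vowels /e/ and /i/, so it spirantizes to the fricative [f]. /k/ is a stop between vowels /i/ and /o/, so it spirantizes to the fricative [x]. /t/ is a stop between vowels /o/ and /u/, so it spirantizes to the fricative [s]. /rikageafoepikotuo/ → rixageafoefixosuo.
Rule 3 (intervocalic voicing): no segment meets the environment; /rixageafoefixosuo/ is unchanged.
Rule 4 (intervocalic voicing): /f/ is a voiceless obstruent between vowels /a/ and /o/, so it voices to [v]. /f/ is a voiceless obstruent between vowels /e/ and /i/, so it voices to [v]. /s/ is a voiceless obstruent between vowels /o/ and /u/, so it voices to [z]. /rixageafoefixosuo/ → rixageavoevixozuo.
Rule 5 (final vowel raising): /o/ is a mid vowel in word-final position, so it raises to [u]. /rixageavoevixozuo/ → rixageavoevixozuu.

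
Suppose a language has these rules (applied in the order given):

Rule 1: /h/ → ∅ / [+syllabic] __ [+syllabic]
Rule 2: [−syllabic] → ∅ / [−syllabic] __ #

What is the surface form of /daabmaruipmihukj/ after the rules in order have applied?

daabmaruipmiuk

Rule 1 (intervocalic h-deletion): /h/ occurs between vowels /i/ and /u/, so it deletes. /daabmaruipmihukj/ → daabmaruipmiukj.
Rule 2 (final cluster simplification): /j/ is the second consonant of a word-final cluster /kj/, so it deletes. /daabmaruipmiukj/ → daabmaruipmiuk.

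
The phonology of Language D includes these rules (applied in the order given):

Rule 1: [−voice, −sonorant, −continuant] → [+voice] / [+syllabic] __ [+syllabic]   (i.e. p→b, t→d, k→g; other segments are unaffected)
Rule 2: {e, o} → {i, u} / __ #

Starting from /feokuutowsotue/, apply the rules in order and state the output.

feoguudowsodui

Rule 1 (intervocalic voicing): /k/ is a voiceless stop between vowels /o/ and /u/, so it voices to [g]. /t/ is a voiceless stop between vowels /u/ and /o/, so it voices to [d]. /t/ is a voiceless stop between vowels /o/ and /u/, so it voices to [d]. /feokuutowsotue/ → feoguudowsodue.
Rule 2 (final vowel raising): /e/ is a mid vowel in word-final position, so it raises to [i]. /feoguudowsodue/ → feoguudowsodui.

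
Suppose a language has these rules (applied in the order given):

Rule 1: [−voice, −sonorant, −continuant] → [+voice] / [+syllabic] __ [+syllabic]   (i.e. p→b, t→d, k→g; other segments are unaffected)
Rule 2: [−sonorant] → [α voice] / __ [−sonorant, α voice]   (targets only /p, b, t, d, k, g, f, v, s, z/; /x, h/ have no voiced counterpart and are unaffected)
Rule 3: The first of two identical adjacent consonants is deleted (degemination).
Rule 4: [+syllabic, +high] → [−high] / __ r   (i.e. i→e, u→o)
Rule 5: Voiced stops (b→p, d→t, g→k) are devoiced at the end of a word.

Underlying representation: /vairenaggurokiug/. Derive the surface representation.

Rule 1 (intervocalic voicing): /k/ is a voiceless stop between vowels /o/ and /i/, so it voices to [g]. /vairenaggurokiug/ → vairenaggurogiug.
Rule 2 (regressive voicing assimilation): no segment meets the environment; /vairenaggurogiug/ is unchanged.
Rule 3 (degemination): /gg/ is a geminate; the first /g/ deletes. /vairenaggurogiug/ → vairenagurogiug.
Rule 4 (pre-rhotic lowering): /i/ is a high vowel immediately before /r/, so it lowers to [e]. /u/ is a high vowel immediately before /r/, so it lowers to [o]. /vairenagurogiug/ → vaerenagorogiug.
Rule 5 (final devoicing): /g/ is a voiced stop in word-final position, so it devoices to [k]. /vaerenagorogiug/ → vaerenagorogiuk.

vaerenagorogiuk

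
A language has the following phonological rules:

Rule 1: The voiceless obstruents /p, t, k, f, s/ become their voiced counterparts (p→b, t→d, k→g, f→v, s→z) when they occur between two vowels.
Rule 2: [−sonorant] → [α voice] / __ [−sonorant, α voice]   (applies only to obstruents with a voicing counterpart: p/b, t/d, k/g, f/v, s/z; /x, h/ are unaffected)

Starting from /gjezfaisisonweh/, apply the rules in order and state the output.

gjesfaizizonweh

Rule 1 (intervocalic voicing): /s/ is a voiceless obstruent between vowels /i/ and /i/, so it voices to [z]. /s/ is a voiceless obstruent between vowels /i/ and /o/, so it voices to [z]. /gjezfaisisonweh/ → gjezfaizizonweh.
Rule 2 (regressive voicing assimilation): /z/ precedes the voiceless obstruent /f/, so it devoices to [s] by assimilation. /gjezfaizizonweh/ → gjesfaizizonweh.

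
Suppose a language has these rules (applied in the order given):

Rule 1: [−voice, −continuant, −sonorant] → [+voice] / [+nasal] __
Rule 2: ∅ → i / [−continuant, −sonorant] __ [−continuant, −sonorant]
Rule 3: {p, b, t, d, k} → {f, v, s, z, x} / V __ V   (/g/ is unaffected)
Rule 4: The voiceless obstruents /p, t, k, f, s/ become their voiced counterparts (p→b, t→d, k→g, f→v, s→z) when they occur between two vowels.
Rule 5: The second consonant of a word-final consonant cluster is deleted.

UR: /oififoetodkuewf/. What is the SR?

oivivoezozixuew

Rule 1 (post-nasal voicing): no segment meets the environment; /oififoetodkuewf/ is unchanged.
Rule 2 (stop-cluster i-epenthesis): /d/ and /k/ form a stop–stop cluster, so [i] is inserted between them. /oififoetodkuewf/ → oififoetodikuewf.
Rule 3 (intervocalic spirantization): /t/ is a stop between vowels /e/ and /o/, so it spirantizes to the fricative [s]. /d/ is a stop between vowels /o/ and /i/, so it spirantizes to the fricative [z]. /k/ is a stop between vowels /i/ and /u/, so it spirantizes to the fricative [x]. /oififoetodikuewf/ → oififoesozixuewf.
Rule 4 (intervocalic voicing): /f/ is a voiceless obstruent between vowels /i/ and /i/, so it voices to [v]. /f/ is a voiceless obstruent between vowels /i/ and /o/, so it voices to [v]. /s/ is a voiceless obstruent between vowels /e/ and /o/, so it voices to [z]. /oififoesozixuewf/ → oivivoezozixuewf.
Rule 5 (final cluster simplification): /f/ is the second consonant of a word-final cluster /wf/, so it deletes. /oivivoezozixuewf/ → oivivoezozixuew.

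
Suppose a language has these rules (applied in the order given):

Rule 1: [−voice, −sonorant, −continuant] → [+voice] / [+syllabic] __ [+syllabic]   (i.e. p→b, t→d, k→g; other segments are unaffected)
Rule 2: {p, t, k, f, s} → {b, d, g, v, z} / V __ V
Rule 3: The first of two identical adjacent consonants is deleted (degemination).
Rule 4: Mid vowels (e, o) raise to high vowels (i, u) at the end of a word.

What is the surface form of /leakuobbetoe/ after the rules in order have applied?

Rule 1 (intervocalic voicing): /k/ is a voiceless stop between vowels /a/ and /u/, so it voices to [g]. /t/ is a voiceless stop between vowels /e/ and /o/, so it voices to [d]. /leakuobbetoe/ → leaguobbedoe.
Rule 2 (intervocalic voicing): no segment meets the environment; /leaguobbedoe/ is unchanged.
Rule 3 (degemination): /bb/ is a geminate; the first /b/ deletes. /leaguobbedoe/ → leaguobedoe.
Rule 4 (final vowel raising): /e/ is a mid vowel in word-final position, so it raises to [i]. /leaguobedoe/ → leaguobedoi.

leaguobedoi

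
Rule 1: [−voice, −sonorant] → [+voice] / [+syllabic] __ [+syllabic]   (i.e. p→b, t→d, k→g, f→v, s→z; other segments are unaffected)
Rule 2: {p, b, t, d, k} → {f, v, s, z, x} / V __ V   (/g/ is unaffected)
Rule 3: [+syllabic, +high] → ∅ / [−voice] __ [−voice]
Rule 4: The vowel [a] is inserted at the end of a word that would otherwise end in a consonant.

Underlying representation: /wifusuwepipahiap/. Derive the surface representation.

wivuzuwevivahiapa

Rule 1 (intervocalic voicing): /f/ is a voiceless obstruent between vowels /i/ and /u/, so it voices to [v]. /s/ is a voiceless obstruent between vowels /u/ and /u/, so it voices to [z]. /p/ is a voiceless obstruent between vowels /e/ and /i/, so it voices to [b]. /p/ is a voiceless obstruent between vowels /i/ and /a/, so it voices to [b]. /wifusuwepipahiap/ → wivuzuwebibahiap.
Rule 2 (intervocalic spirantization): /b/ is a stop between vowels /e/ and /i/, so it spirantizes to the fricative [v]. /b/ is a stop between vowels /i/ and /a/, so it spirantizes to the fricative [v]. /wivuzuwebibahiap/ → wivuzuwevivahiap.
Rule 3 (high vowel syncope): no segment meets the environment; /wivuzuwevivahiap/ is unchanged.
Rule 4 (final a-epenthesis): the form ends in the consonant /p/, so [a] is inserted word-finally. /wivuzuwevivahiap/ → wivuzuwevivahiapa.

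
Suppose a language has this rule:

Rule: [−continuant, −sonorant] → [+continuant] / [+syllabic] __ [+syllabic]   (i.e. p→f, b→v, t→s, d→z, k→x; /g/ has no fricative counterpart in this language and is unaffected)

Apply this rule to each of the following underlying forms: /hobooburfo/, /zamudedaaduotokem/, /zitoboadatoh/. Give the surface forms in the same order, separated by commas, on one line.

/hobooburfo/: /b/ is a stop between vowels /o/ and /o/, so it spirantizes to the fricative [v]. /b/ is a stop between vowels /o/ and /u/, so it spirantizes to the fricative [v]. → [hovoovurfo].
/zamudedaaduotokem/: /d/ is a stop between vowels /u/ and /e/, so it spirantizes to the fricative [z]. /d/ is a stop between vowels /e/ and /a/, so it spirantizes to the fricative [z]. /d/ is a stop between vowels /a/ and /u/, so it spirantizes to the fricative [z]. /t/ is a stop between vowels /o/ and /o/, so it spirantizes to the fricative [s]. /k/ is a stop between vowels /o/ and /e/, so it spirantizes to the fricative [x]. → [zamuzezaazuosoxem].
/zitoboadatoh/: /t/ is a stop between vowels /i/ and /o/, so it spirantizes to the fricative [s]. /b/ is a stop between vowels /o/ and /o/, so it spirantizes to the fricative [v]. /d/ is a stop between vowels /a/ and /a/, so it spirantizes to the fricative [z]. /t/ is a stop between vowels /a/ and /o/, so it spirantizes to the fricative [s]. → [zisovoazasoh].

hovoovurfo, zamuzezaazuosoxem, zisovoazasoh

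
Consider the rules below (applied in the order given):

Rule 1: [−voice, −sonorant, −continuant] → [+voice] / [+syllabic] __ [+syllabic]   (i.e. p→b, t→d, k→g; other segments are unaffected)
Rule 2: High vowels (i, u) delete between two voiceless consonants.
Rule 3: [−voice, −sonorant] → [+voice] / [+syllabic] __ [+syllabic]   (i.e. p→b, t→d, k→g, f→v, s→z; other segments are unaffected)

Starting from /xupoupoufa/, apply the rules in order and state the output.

xuboubouva

Rule 1 (intervocalic voicing): /p/ is a voiceless stop between vowels /u/ and /o/, so it voices to [b]. /p/ is a voiceless stop between vowels /u/ and /o/, so it voices to [b]. /xupoupoufa/ → xubouboufa.
Rule 2 (high vowel syncope): no segment meets the environment; /xubouboufa/ is unchanged.
Rule 3 (intervocalic voicing): /f/ is a voiceless obstruent between vowels /u/ and /a/, so it voices to [v]. /xubouboufa/ → xuboubouva.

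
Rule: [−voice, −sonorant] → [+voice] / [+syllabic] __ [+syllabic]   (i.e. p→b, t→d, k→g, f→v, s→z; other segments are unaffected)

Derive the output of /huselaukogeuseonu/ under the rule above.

/s/ is a voiceless obstruent between vowels /u/ and /e/, so it voices to [z].
/k/ is a voiceless obstruent between vowels /u/ and /o/, so it voices to [g].
/s/ is a voiceless obstruent between vowels /u/ and /e/, so it voices to [z].
Surface form: [huzelaugogeuzeonu].

huzelaugogeuzeonu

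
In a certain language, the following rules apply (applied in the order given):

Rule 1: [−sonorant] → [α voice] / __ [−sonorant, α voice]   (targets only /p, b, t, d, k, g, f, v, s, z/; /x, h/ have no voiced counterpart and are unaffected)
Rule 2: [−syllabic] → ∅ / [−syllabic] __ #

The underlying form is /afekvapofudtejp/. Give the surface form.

afegvapofuttej

Rule 1 (regressive voicing assimilation): /k/ precedes the voiced obstruent /v/, so it voices to [g] by assimilation. /d/ precedes the voiceless obstruent /t/, so it devoices to [t] by assimilation. /afekvapofudtejp/ → afegvapofuttejp.
Rule 2 (final cluster simplification): /p/ is the second consonant of a word-final cluster /jp/, so it deletes. /afegvapofuttejp/ → afegvapofuttej.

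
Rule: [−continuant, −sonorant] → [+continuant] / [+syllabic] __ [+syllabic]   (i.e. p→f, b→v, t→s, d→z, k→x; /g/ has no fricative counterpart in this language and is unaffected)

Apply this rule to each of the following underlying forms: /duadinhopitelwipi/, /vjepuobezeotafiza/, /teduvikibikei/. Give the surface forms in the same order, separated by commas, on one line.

/duadinhopitelwipi/: /d/ is a stop between vowels /a/ and /i/, so it spirantizes to the fricative [z]. /p/ is a stop between vowels /o/ and /i/, so it spirantizes to the fricative [f]. /t/ is a stop between vowels /i/ and /e/, so it spirantizes to the fricative [s]. /p/ is a stop between vowels /i/ and /i/, so it spirantizes to the fricative [f]. → [duazinhofiselwifi].
/vjepuobezeotafiza/: /p/ is a stop between vowels /e/ and /u/, so it spirantizes to the fricative [f]. /b/ is a stop between vowels /o/ and /e/, so it spirantizes to the fricative [v]. /t/ is a stop between vowels /o/ and /a/, so it spirantizes to the fricative [s]. → [vjefuovezeosafiza].
/teduvikibikei/: /d/ is a stop between vowels /e/ and /u/, so it spirantizes to the fricative [z]. /k/ is a stop between vowels /i/ and /i/, so it spirantizes to the fricative [x]. /b/ is a stop between vowels /i/ and /i/, so it spirantizes to the fricative [v]. /k/ is a stop between vowels /i/ and /e/, so it spirantizes to the fricative [x]. → [tezuvixivixei].

duazinhofiselwifi, vjefuovezeosafiza, tezuvixivixei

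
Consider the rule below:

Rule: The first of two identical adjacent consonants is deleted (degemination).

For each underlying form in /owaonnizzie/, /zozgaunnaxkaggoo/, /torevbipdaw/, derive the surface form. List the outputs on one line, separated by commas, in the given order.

owaonizie, zozgaunaxkagoo, torevbipdaw

/owaonnizzie/: /nn/ is a geminate; the first /n/ deletes. /zz/ is a geminate; the first /z/ deletes. → [owaonizie].
/zozgaunnaxkaggoo/: /nn/ is a geminate; the first /n/ deletes. /gg/ is a geminate; the first /g/ deletes. → [zozgaunaxkagoo].
/torevbipdaw/: the rule's environment is not met; surfaces unchanged as [torevbipdaw].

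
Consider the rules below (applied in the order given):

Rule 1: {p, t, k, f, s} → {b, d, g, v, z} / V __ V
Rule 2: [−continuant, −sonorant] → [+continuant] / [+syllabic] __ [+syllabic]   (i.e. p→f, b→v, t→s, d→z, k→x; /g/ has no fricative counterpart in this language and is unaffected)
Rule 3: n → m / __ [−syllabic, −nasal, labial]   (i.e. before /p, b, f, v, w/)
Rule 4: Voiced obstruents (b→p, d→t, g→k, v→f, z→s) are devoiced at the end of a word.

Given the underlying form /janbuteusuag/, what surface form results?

jambuzeuzuak

Rule 1 (intervocalic voicing): /t/ is a voiceless obstruent between vowels /u/ and /e/, so it voices to [d]. /s/ is a voiceless obstruent between vowels /u/ and /u/, so it voices to [z]. /janbuteusuag/ → janbudeuzuag.
Rule 2 (intervocalic spirantization): /d/ is a stop between vowels /u/ and /e/, so it spirantizes to the fricative [z]. /janbudeuzuag/ → janbuzeuzuag.
Rule 3 (nasal place assimilation): /n/ precedes the labial consonant /b/, so it assimilates in place to [m]. /janbuzeuzuag/ → jambuzeuzuag.
Rule 4 (final devoicing): /g/ is a voiced obstruent in word-final position, so it devoices to [k]. /jambuzeuzuag/ → jambuzeuzuak.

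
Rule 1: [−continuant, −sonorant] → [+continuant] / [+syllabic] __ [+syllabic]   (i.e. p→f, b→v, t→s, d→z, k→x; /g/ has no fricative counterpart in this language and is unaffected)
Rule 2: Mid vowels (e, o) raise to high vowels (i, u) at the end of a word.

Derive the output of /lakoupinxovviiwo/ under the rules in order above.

laxoufinxovviiwu

Rule 1 (intervocalic spirantization): /k/ is a stop between vowels /a/ and /o/, so it spirantizes to the fricative [x]. /p/ is a stop between vowels /u/ and /i/, so it spirantizes to the fricative [f]. /lakoupinxovviiwo/ → laxoufinxovviiwo.
Rule 2 (final vowel raising): /o/ is a mid vowel in word-final position, so it raises to [u]. /laxoufinxovviiwo/ → laxoufinxovviiwu.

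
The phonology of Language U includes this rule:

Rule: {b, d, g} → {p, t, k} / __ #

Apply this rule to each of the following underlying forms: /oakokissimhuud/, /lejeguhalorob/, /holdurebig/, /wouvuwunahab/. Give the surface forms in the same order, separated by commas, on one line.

/oakokissimhuud/: /d/ is a voiced stop in word-final position, so it devoices to [t]. → [oakokissimhuut].
/lejeguhalorob/: /b/ is a voiced stop in word-final position, so it devoices to [p]. → [lejeguhalorop].
/holdurebig/: /g/ is a voiced stop in word-final position, so it devoices to [k]. → [holdurebik].
/wouvuwunahab/: /b/ is a voiced stop in word-final position, so it devoices to [p]. → [wouvuwunahap].

oakokissimhuut, lejeguhalorop, holdurebik, wouvuwunahap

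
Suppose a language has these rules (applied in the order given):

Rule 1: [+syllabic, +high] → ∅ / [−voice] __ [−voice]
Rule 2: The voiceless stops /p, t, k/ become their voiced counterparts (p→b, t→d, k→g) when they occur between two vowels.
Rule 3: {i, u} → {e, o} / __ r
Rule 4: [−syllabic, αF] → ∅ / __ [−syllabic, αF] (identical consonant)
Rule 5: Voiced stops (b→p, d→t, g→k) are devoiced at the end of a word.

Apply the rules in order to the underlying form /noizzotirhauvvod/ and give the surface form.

noizoderhauvot

Rule 1 (high vowel syncope): no segment meets the environment; /noizzotirhauvvod/ is unchanged.
Rule 2 (intervocalic voicing): /t/ is a voiceless stop between vowels /o/ and /i/, so it voices to [d]. /noizzotirhauvvod/ → noizzodirhauvvod.
Rule 3 (pre-rhotic lowering): /i/ is a high vowel immediately before /r/, so it lowers to [e]. /noizzodirhauvvod/ → noizzoderhauvvod.
Rule 4 (degemination): /zz/ is a geminate; the first /z/ deletes. /vv/ is a geminate; the first /v/ deletes. /noizzoderhauvvod/ → noizoderhauvod.
Rule 5 (final devoicing): /d/ is a voiced stop in word-final position, so it devoices to [t]. /noizoderhauvod/ → noizoderhauvot.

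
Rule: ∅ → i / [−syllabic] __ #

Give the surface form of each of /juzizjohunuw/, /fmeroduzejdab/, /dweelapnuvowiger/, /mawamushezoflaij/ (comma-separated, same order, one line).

juzizjohunuwi, fmeroduzejdabi, dweelapnuvowigeri, mawamushezoflaiji

/juzizjohunuw/: the form ends in the consonant /w/, so [i] is inserted word-finally. → [juzizjohunuwi].
/fmeroduzejdab/: the form ends in the consonant /b/, so [i] is inserted word-finally. → [fmeroduzejdabi].
/dweelapnuvowiger/: the form ends in the consonant /r/, so [i] is inserted word-finally. → [dweelapnuvowigeri].
/mawamushezoflaij/: the form ends in the consonant /j/, so [i] is inserted word-finally. → [mawamushezoflaiji].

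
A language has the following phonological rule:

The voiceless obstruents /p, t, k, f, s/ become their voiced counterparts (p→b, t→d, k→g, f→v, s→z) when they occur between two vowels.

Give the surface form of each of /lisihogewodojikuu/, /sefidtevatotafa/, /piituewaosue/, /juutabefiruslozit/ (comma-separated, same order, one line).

lizihogewodojiguu, sevidtevadodava, piiduewaozue, juudabeviruslozit

/lisihogewodojikuu/: /s/ is a voiceless obstruent between vowels /i/ and /i/, so it voices to [z]. /k/ is a voiceless obstruent between vowels /i/ and /u/, so it voices to [g]. → [lizihogewodojiguu].
/sefidtevatotafa/: /f/ is a voiceless obstruent between vowels /e/ and /i/, so it voices to [v]. /t/ is a voiceless obstruent between vowels /a/ and /o/, so it voices to [d]. /t/ is a voiceless obstruent between vowels /o/ and /a/, so it voices to [d]. /f/ is a voiceless obstruent between vowels /a/ and /a/, so it voices to [v]. → [sevidtevadodava].
/piituewaosue/: /t/ is a voiceless obstruent between vowels /i/ and /u/, so it voices to [d]. /s/ is a voiceless obstruent between vowels /o/ and /u/, so it voices to [z]. → [piiduewaozue].
/juutabefiruslozit/: /t/ is a voiceless obstruent between vowels /u/ and /a/, so it voices to [d]. /f/ is a voiceless obstruent between vowels /e/ and /i/, so it voices to [v]. → [juudabeviruslozit].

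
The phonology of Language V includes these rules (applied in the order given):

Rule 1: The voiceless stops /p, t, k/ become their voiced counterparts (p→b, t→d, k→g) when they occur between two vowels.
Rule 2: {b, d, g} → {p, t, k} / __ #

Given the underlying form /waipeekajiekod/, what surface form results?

waibeegajiegot

Rule 1 (intervocalic voicing): /p/ is a voiceless stop between vowels /i/ and /e/, so it voices to [b]. /k/ is a voiceless stop between vowels /e/ and /a/, so it voices to [g]. /k/ is a voiceless stop between vowels /e/ and /o/, so it voices to [g]. /waipeekajiekod/ → waibeegajiegod.
Rule 2 (final devoicing): /d/ is a voiced stop in word-final position, so it devoices to [t]. /waibeegajiegod/ → waibeegajiegot.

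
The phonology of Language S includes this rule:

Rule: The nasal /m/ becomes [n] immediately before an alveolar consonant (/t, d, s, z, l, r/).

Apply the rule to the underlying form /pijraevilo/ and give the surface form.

No segment of /pijraevilo/ meets the structural description of the rule, so the form surfaces unchanged.

pijraevilo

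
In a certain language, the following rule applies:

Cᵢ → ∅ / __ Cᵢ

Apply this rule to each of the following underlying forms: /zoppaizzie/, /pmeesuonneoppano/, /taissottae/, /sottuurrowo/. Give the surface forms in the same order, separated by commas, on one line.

zopaizie, pmeesuoneopano, taisotae, sotuurowo

/zoppaizzie/: /pp/ is a geminate; the first /p/ deletes. /zz/ is a geminate; the first /z/ deletes. → [zopaizie].
/pmeesuonneoppano/: /nn/ is a geminate; the first /n/ deletes. /pp/ is a geminate; the first /p/ deletes. → [pmeesuoneopano].
/taissottae/: /ss/ is a geminate; the first /s/ deletes. /tt/ is a geminate; the first /t/ deletes. → [taisotae].
/sottuurrowo/: /tt/ is a geminate; the first /t/ deletes. /rr/ is a geminate; the first /r/ deletes. → [sotuurowo].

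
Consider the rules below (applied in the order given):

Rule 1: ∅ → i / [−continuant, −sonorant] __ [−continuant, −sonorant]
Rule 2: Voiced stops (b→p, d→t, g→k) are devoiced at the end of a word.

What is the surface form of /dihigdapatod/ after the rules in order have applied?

Rule 1 (stop-cluster i-epenthesis): /g/ and /d/ form a stop–stop cluster, so [i] is inserted between them. /dihigdapatod/ → dihigidapatod.
Rule 2 (final devoicing): /d/ is a voiced stop in word-final position, so it devoices to [t]. /dihigidapatod/ → dihigidapatot.

dihigidapatot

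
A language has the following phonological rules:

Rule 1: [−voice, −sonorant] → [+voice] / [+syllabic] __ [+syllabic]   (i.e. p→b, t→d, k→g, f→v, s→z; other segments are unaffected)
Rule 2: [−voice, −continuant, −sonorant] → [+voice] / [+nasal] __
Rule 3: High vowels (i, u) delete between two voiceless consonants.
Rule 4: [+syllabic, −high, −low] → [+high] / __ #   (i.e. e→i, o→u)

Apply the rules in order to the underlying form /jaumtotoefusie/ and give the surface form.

jaumdodoevuzii

Rule 1 (intervocalic voicing): /t/ is a voiceless obstruent between vowels /o/ and /o/, so it voices to [d]. /f/ is a voiceless obstruent between vowels /e/ and /u/, so it voices to [v]. /s/ is a voiceless obstruent between vowels /u/ and /i/, so it voices to [z]. /jaumtotoefusie/ → jaumtodoevuzie.
Rule 2 (post-nasal voicing): /t/ is a voiceless stop immediately after the nasal /m/, so it voices to [d]. /jaumtodoevuzie/ → jaumdodoevuzie.
Rule 3 (high vowel syncope): no segment meets the environment; /jaumdodoevuzie/ is unchanged.
Rule 4 (final vowel raising): /e/ is a mid vowel in word-final position, so it raises to [i]. /jaumdodoevuzie/ → jaumdodoevuzii.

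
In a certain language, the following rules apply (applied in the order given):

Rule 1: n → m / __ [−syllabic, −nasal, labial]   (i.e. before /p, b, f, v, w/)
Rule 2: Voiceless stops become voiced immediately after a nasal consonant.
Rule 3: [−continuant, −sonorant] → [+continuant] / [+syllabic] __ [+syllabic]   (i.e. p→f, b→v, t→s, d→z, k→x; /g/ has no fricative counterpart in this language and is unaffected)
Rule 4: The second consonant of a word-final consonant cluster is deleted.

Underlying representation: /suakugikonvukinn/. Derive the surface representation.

Rule 1 (nasal place assimilation): /n/ precedes the labial consonant /v/, so it assimilates in place to [m]. /suakugikonvukinn/ → suakugikomvukinn.
Rule 2 (post-nasal voicing): no segment meets the environment; /suakugikomvukinn/ is unchanged.
Rule 3 (intervocalic spirantization): /k/ is a stop between vowels /a/ and /u/, so it spirantizes to the fricative [x]. /k/ is a stop between vowels /i/ and /o/, so it spirantizes to the fricative [x]. /k/ is a stop between vowels /u/ and /i/, so it spirantizes to the fricative [x]. /suakugikomvukinn/ → suaxugixomvuxinn.
Rule 4 (final cluster simplification): /n/ is the second consonant of a word-final cluster /nn/, so it deletes. /suaxugixomvuxinn/ → suaxugixomvuxin.

suaxugixomvuxin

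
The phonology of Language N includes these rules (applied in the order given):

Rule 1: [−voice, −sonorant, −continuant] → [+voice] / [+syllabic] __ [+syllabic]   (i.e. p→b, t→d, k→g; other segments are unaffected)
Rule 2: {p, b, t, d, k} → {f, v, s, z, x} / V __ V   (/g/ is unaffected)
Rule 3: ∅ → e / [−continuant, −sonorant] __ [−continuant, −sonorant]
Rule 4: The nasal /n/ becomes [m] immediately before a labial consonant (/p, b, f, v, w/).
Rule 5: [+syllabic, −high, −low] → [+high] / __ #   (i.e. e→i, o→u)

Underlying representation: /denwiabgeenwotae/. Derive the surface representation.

Rule 1 (intervocalic voicing): /t/ is a voiceless stop between vowels /o/ and /a/, so it voices to [d]. /denwiabgeenwotae/ → denwiabgeenwodae.
Rule 2 (intervocalic spirantization): /d/ is a stop between vowels /o/ and /a/, so it spirantizes to the fricative [z]. /denwiabgeenwodae/ → denwiabgeenwozae.
Rule 3 (stop-cluster e-epenthesis): /b/ and /g/ form a stop–stop cluster, so [e] is inserted between them. /denwiabgeenwozae/ → denwiabegeenwozae.
Rule 4 (nasal place assimilation): /n/ precedes the labial consonant /w/, so it assimilates in place to [m]. /n/ precedes the labial consonant /w/, so it assimilates in place to [m]. /denwiabegeenwozae/ → demwiabegeemwozae.
Rule 5 (final vowel raising): /e/ is a mid vowel in word-final position, so it raises to [i]. /demwiabegeemwozae/ → demwiabegeemwozai.

demwiabegeemwozai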